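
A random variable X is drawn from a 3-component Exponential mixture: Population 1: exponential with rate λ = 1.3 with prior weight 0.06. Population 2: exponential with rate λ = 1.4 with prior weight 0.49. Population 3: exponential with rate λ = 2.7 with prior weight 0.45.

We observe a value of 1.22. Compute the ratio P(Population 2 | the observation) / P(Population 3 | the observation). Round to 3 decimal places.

The posterior odds equal the prior odds times the likelihood ratio: (π_i/π_j)·(f_i(x)/f_j(x)).
Evaluate each component's likelihood at the observed value:
  p_1 = 1.3·e^(−1.3·1.22) = 1.3·e^(−1.5860) = 0.266166
  p_2 = 1.4·e^(−1.4·1.22) = 1.4·e^(−1.7080) = 0.253719
  p_3 = 2.7·e^(−2.7·1.22) = 2.7·e^(−3.2940) = 0.100184
0.124322 / 0.0450827 ≈ 2.758

2.758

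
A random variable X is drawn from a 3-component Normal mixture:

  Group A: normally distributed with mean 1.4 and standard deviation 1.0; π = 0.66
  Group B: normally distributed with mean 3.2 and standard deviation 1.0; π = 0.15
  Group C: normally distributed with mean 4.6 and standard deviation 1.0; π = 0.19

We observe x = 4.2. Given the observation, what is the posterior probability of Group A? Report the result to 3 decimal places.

0.047

Apply Bayes' rule: the posterior for each component is proportional to its prior times its likelihood at x.
Component likelihoods at x = 4.2:
  f_A = (1/(1.0·√(2π)))·exp(−(4.2−1.4)²/(2·1.0²)) = 0.398942·exp(-3.92000) = 0.00791545
  f_B = (1/(1.0·√(2π)))·exp(−(4.2−3.2)²/(2·1.0²)) = 0.398942·exp(-0.50000) = 0.241971
  f_C = (1/(1.0·√(2π)))·exp(−(4.2−4.6)²/(2·1.0²)) = 0.398942·exp(-0.08000) = 0.36827
Weight by the priors:
  π_A·f_A = 0.66 × 0.00791545 = 0.0052242
  π_B·f_B = 0.15 × 0.241971 = 0.0362956
  π_C·f_C = 0.19 × 0.36827 = 0.0699713
Normaliser: 0.0052242 + 0.0362956 + 0.0699713 = 0.111491
Responsibility of Group A: 0.0052242 / 0.111491 ≈ 0.047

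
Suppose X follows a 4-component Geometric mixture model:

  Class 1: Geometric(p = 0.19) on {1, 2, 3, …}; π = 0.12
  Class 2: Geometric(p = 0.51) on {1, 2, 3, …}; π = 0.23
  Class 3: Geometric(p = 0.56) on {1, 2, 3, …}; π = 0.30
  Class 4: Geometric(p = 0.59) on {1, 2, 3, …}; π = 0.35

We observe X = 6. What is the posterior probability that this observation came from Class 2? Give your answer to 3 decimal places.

0.202

P(component k | x) = π_k·f_k(x) / marginal(x), where marginal(x) = Σ_j π_j·f_j(x).
Geometric probabilities:
  f_1 = 0.19·(1−0.19)^5 = 0.19·0.348678 = 0.0662489
  f_2 = 0.51·(1−0.51)^5 = 0.51·0.0282475 = 0.0144062
  f_3 = 0.56·(1−0.56)^5 = 0.56·0.0164916 = 0.00923531
  f_4 = 0.59·(1−0.59)^5 = 0.59·0.0115856 = 0.00683552
Multiply by the mixture weights:
  π_1·f_1 = 0.12 × 0.0662489 = 0.00794987
  π_2·f_2 = 0.23 × 0.0144062 = 0.00331343
  π_3·f_3 = 0.30 × 0.00923531 = 0.00277059
  π_4·f_4 = 0.35 × 0.00683552 = 0.00239243
Denominator: 0.00794987 + 0.00331343 + 0.00277059 + 0.00239243 = 0.0164263
P(Class 2 | 6) = 0.00331343 / 0.0164263 ≈ 0.202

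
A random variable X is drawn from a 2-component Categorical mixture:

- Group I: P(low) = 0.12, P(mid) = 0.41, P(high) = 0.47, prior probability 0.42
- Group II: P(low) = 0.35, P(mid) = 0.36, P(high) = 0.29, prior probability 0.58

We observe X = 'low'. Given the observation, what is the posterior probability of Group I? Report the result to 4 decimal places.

By Bayes' theorem, P(k | x) = π_k f_k(x) / Σ_j π_j f_j(x).
Evaluate each component's likelihood at the observed value:
  f_I = 0.12
  f_II = 0.35
Weight by the priors:
  π_I·f_I = 0.42 × 0.12 = 0.0504
  π_II·f_II = 0.58 × 0.35 = 0.203
Denominator: 0.0504 + 0.203 = 0.2534
So the posterior for Group I is 0.0504 / 0.2534 ≈ 0.1989.

0.1989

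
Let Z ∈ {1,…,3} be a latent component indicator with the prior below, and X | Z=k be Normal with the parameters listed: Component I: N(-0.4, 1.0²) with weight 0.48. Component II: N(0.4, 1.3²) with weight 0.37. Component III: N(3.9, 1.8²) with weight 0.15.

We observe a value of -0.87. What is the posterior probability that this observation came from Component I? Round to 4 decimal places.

0.7059

Posterior ∝ prior × likelihood, so P(k | x) ∝ w_k f_k(x); normalise over all components.
Component likelihoods at x = -0.87:
  L_I = (1/(1.0·√(2π)))·exp(−(-0.87−-0.4)²/(2·1.0²)) = 0.398942·exp(-0.11045) = 0.357225
  L_II = (1/(1.3·√(2π)))·exp(−(-0.87−0.4)²/(2·1.3²)) = 0.306879·exp(-0.47719) = 0.190426
  L_III = (1/(1.8·√(2π)))·exp(−(-0.87−3.9)²/(2·1.8²)) = 0.221635·exp(-3.51125) = 0.00661791
Weight by the priors:
  w_I·L_I = 0.48 × 0.357225 = 0.171468
  w_II·L_II = 0.37 × 0.190426 = 0.0704576
  w_III·L_III = 0.15 × 0.00661791 = 0.000992687
Sum: 0.171468 + 0.0704576 + 0.000992687 = 0.242918
P(Component I | -0.87) = 0.171468 / 0.242918 ≈ 0.7059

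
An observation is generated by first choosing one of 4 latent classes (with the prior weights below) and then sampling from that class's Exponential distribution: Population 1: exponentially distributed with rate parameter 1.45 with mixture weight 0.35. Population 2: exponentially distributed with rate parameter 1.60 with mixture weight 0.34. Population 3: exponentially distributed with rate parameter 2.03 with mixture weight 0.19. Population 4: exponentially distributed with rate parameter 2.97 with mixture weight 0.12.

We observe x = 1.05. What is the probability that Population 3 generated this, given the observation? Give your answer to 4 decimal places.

0.1673

The responsibility of component k is π_k f_k(x) divided by Σ_j π_j f_j(x).
Exponential densities:
  p_1 = 1.45·e^(−1.45·1.05) = 1.45·e^(−1.5225) = 0.31634
  p_2 = 1.60·e^(−1.60·1.05) = 1.60·e^(−1.6800) = 0.298198
  p_3 = 2.03·e^(−2.03·1.05) = 2.03·e^(−2.1315) = 0.240878
  p_4 = 2.97·e^(−2.97·1.05) = 2.97·e^(−3.1185) = 0.131344
Prior × likelihood for each component:
  π_1·p_1 = 0.35 × 0.31634 = 0.110719
  π_2·p_2 = 0.34 × 0.298198 = 0.101387
  π_3·p_3 = 0.19 × 0.240878 = 0.0457668
  π_4·p_4 = 0.12 × 0.131344 = 0.0157612
Denominator: 0.110719 + 0.101387 + 0.0457668 + 0.0157612 = 0.273635
P(Population 3 | the observation) ≈ 0.1673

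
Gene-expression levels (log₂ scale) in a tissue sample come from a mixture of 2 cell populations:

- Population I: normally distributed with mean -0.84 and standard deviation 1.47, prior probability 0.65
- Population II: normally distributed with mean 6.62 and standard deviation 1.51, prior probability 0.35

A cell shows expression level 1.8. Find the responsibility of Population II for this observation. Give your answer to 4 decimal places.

By Bayes' theorem, P(k | x) = w_k f_k(x) / Σ_j w_j f_j(x).
Evaluate each component's likelihood at the observed value:
  L_I = (1/(1.47·√(2π)))·exp(−(1.8−-0.84)²/(2·1.47²)) = 0.271389·exp(-1.61266) = 0.0541032
  L_II = (1/(1.51·√(2π)))·exp(−(1.8−6.62)²/(2·1.51²)) = 0.264200·exp(-5.09460) = 0.00161948
Unnormalised posteriors:
  w_I·L_I = 0.65 × 0.0541032 = 0.0351671
  w_II·L_II = 0.35 × 0.00161948 = 0.000566818
Evidence: 0.0351671 + 0.000566818 = 0.0357339
P(Population II | data) ≈ 0.0159

0.0159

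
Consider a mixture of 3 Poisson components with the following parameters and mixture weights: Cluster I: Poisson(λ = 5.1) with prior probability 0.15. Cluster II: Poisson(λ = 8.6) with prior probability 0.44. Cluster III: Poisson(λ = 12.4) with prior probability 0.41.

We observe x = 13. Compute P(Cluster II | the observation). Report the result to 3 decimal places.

Posterior ∝ prior × likelihood, so P(k | x) ∝ P(Z=k) f_k(x); normalise over all components.
Poisson probabilities:
  L_I = e^(−5.1)·5.1^13/13! = 0.00154607
  L_II = e^(−8.6)·8.6^13/13! = 0.0416166
  L_III = e^(−12.4)·12.4^13/13! = 0.10838
Unnormalised posteriors:
  P(Z=I)·L_I = 0.15 × 0.00154607 = 0.000231911
  P(Z=II)·L_II = 0.44 × 0.0416166 = 0.0183113
  P(Z=III)·L_III = 0.41 × 0.10838 = 0.0444359
Marginal: 0.000231911 + 0.0183113 + 0.0444359 = 0.0629791
Responsibility of Cluster II: 0.0183113 / 0.0629791 ≈ 0.291

0.291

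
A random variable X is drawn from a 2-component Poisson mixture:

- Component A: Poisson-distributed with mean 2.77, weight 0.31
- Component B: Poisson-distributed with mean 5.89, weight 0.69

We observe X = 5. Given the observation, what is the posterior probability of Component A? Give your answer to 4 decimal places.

Posterior ∝ prior × likelihood, so P(k | x) ∝ w_k f_k(x); normalise over all components.
Evaluate each component's likelihood at the observed value:
  f_A = e^(−2.77)·2.77^5/5! = 0.0851573
  f_B = e^(−5.89)·5.89^5/5! = 0.163456
Unnormalised posteriors:
  w_A·f_A = 0.31 × 0.0851573 = 0.0263988
  w_B·f_B = 0.69 × 0.163456 = 0.112785
Sum: 0.0263988 + 0.112785 = 0.139183
Responsibility of Component A: 0.0263988 / 0.139183 ≈ 0.1897

0.1897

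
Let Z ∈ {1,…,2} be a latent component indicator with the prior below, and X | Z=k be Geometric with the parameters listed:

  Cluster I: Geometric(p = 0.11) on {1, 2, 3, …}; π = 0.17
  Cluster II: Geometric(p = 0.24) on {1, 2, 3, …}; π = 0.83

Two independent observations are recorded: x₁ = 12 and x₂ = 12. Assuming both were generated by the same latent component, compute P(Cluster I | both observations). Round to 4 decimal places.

0.5813

Apply Bayes' rule: the posterior for each component is proportional to its prior times its likelihood at x.
Since both observations come from the same component, the likelihood for component k is f_k(x₁)·f_k(x₂).
  f_I = [0.11·(1−0.11)^11 = 0.11·0.277517 = 0.0305269] × [0.0305269] = 0.000931892
  f_II = [0.24·(1−0.24)^11 = 0.24·0.0488596 = 0.0117263] × [0.0117263] = 0.000137506
Prior × likelihood for each component:
  P(Z=I)·f_I = 0.17 × 0.000931892 = 0.000158422
  P(Z=II)·f_II = 0.83 × 0.000137506 = 0.00011413
Evidence: 0.000158422 + 0.00011413 = 0.000272552
Responsibility of Cluster I: 0.000158422 / 0.000272552 ≈ 0.5813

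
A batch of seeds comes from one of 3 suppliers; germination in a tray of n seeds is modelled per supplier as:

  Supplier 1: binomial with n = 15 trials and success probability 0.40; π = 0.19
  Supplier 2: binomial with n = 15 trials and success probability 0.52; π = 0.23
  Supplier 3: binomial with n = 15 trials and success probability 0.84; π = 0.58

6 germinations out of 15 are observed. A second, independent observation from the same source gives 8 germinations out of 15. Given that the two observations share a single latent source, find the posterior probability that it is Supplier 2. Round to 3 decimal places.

The responsibility of component k is P(Z=k) f_k(x) divided by Σ_j P(Z=j) f_j(x).
Since both observations come from the same component, the likelihood for component k is f_k(x₁)·f_k(x₂).
  L_1 = [C(15,6)·0.40^6·0.60^9 = 5005·0.004096·0.0100777 = 0.206598] × [0.118056] = 0.02439
  L_2 = [C(15,6)·0.52^6·0.48^9 = 5005·0.0197706·0.00135261 = 0.133843] × [0.201959] = 0.0270308
  L_3 = [C(15,6)·0.84^6·0.16^9 = 5005·0.351298·6.87195e-08 = 0.000120826] × [0.00428176] = 5.17348e-07
Unnormalised posteriors:
  P(Z=1)·L_1 = 0.19 × 0.02439 = 0.00463411
  P(Z=2)·L_2 = 0.23 × 0.0270308 = 0.00621709
  P(Z=3)·L_3 = 0.58 × 5.17348e-07 = 3.00062e-07
Evidence: 0.00463411 + 0.00621709 + 3.00062e-07 = 0.0108515
P(Supplier 2 | x₁,x₂) = 0.00621709 / 0.0108515 ≈ 0.573

0.573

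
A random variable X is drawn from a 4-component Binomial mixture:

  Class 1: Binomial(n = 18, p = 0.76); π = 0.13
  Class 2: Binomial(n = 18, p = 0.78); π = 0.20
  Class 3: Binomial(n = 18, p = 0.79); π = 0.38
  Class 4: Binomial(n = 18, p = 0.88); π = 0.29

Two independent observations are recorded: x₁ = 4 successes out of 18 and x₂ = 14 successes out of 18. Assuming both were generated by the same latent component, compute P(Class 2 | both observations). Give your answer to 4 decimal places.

0.2510

P(component k | x) = π_k·f_k(x) / marginal(x), where marginal(x) = Σ_j π_j·f_j(x).
Since both observations come from the same component, the likelihood for component k is f_k(x₁)·f_k(x₂).
  p_1 = [C(18,4)·0.76^4·0.24^14 = 3060·0.333622·2.10357e-09 = 2.1475e-06] × [0.217749] = 4.67617e-07
  p_2 = [C(18,4)·0.78^4·0.22^14 = 3060·0.370151·6.22182e-10 = 7.04721e-07] × [0.221175] = 1.55867e-07
  p_3 = [C(18,4)·0.79^4·0.21^14 = 3060·0.389501·3.24392e-10 = 3.86634e-07] × [0.219471] = 8.48551e-08
  p_4 = [C(18,4)·0.88^4·0.12^14 = 3060·0.599695·1.28392e-13 = 2.35608e-10] × [0.105975] = 2.49686e-11
Prior × likelihood for each component:
  π_1·p_1 = 0.13 × 4.67617e-07 = 6.07902e-08
  π_2·p_2 = 0.20 × 1.55867e-07 = 3.11734e-08
  π_3·p_3 = 0.38 × 8.48551e-08 = 3.22449e-08
  π_4·p_4 = 0.29 × 2.49686e-11 = 7.24088e-12
Denominator: 6.07902e-08 + 3.11734e-08 + 3.22449e-08 + 7.24088e-12 = 1.24216e-07
So the posterior for Class 2 is 3.11734e-08 / 1.24216e-07 ≈ 0.2510.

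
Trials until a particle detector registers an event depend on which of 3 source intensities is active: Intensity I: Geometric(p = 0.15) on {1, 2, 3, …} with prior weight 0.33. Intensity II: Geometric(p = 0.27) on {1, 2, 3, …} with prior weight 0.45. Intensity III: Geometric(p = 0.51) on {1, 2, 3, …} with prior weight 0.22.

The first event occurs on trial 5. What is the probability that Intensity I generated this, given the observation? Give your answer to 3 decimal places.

0.387

P(component k | x) = π_k·f_k(x) / marginal(x), where marginal(x) = Σ_j π_j·f_j(x).
Geometric probabilities:
  L_I = 0.0783009
  L_II = 0.0766753
  L_III = 0.0294005
Multiply by the mixture weights:
  π_I·L_I = 0.33 × 0.0783009 = 0.0258393
  π_II·L_II = 0.45 × 0.0766753 = 0.0345039
  π_III·L_III = 0.22 × 0.0294005 = 0.00646811
Evidence: 0.0258393 + 0.0345039 + 0.00646811 = 0.0668113
Responsibility of Intensity I: 0.0258393 / 0.0668113 ≈ 0.387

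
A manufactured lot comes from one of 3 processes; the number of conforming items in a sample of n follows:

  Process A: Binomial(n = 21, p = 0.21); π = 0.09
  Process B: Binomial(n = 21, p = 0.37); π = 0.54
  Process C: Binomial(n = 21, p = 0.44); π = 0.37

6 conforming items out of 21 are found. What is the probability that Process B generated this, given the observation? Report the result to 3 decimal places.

P(component k | x) = π_k·f_k(x) / marginal(x), where marginal(x) = Σ_j π_j·f_j(x).
Component likelihoods at x = 6 conforming items out of 21:
  f_A = C(21,6)·0.21^6·0.79^15 = 54264·8.57661e-05·0.0291344 = 0.135592
  f_B = C(21,6)·0.37^6·0.63^15 = 54264·0.00256573·0.000977481 = 0.136091
  f_C = C(21,6)·0.44^6·0.56^15 = 54264·0.00725631·0.00016704 = 0.0657731
Prior × likelihood for each component:
  π_A·f_A = 0.09 × 0.135592 = 0.0122033
  π_B·f_B = 0.54 × 0.136091 = 0.0734893
  π_C·f_C = 0.37 × 0.0657731 = 0.024336
Evidence: 0.0122033 + 0.0734893 + 0.024336 = 0.110029
Responsibility of Process B: 0.0734893 / 0.110029 ≈ 0.668

0.668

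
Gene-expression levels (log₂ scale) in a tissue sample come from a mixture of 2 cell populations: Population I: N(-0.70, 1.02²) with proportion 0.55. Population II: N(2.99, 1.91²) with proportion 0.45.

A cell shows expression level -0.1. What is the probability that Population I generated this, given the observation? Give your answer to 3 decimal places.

0.877

Apply Bayes' rule: the posterior for each component is proportional to its prior times its likelihood at x.
Normal densities:
  L_I = 0.328982
  L_II = 0.0564341
Multiply by the mixture weights:
  π_I·L_I = 0.55 × 0.328982 = 0.18094
  π_II·L_II = 0.45 × 0.0564341 = 0.0253953
Evidence: 0.18094 + 0.0253953 = 0.206336
P(Population I | the observation) = 0.18094 / 0.206336 ≈ 0.877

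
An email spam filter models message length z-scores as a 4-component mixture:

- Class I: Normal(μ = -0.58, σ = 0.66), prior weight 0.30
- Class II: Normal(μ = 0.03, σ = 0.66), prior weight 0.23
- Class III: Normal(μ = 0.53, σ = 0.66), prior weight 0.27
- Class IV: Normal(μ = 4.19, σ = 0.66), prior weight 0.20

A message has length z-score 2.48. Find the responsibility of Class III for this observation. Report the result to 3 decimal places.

0.323

The responsibility of component k is π_k f_k(x) divided by Σ_j π_j f_j(x).
Normal densities:
  p_I = 1.29897e-05
  p_II = 0.000615334
  p_III = 0.00768802
  p_IV = 0.0210716
Multiply by the mixture weights:
  π_I·p_I = 0.30 × 1.29897e-05 = 3.8969e-06
  π_II·p_II = 0.23 × 0.000615334 = 0.000141527
  π_III·p_III = 0.27 × 0.00768802 = 0.00207576
  π_IV·p_IV = 0.20 × 0.0210716 = 0.00421432
Evidence: 3.8969e-06 + 0.000141527 + 0.00207576 + 0.00421432 = 0.00643551
P(Class III | data) = 0.00207576 / 0.00643551 ≈ 0.323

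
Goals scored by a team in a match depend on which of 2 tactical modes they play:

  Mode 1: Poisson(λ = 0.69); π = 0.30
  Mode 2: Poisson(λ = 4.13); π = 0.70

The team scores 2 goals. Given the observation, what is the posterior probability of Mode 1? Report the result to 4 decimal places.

0.2717

By Bayes' theorem, P(k | x) = w_k f_k(x) / Σ_j w_j f_j(x).
Evaluate each component's likelihood at the observed value:
  p_1 = e^(−0.69)·0.69^2/2! = 0.1194
  p_2 = e^(−4.13)·4.13^2/2! = 0.137162
Multiply by the mixture weights:
  w_1·p_1 = 0.30 × 0.1194 = 0.0358201
  w_2·p_2 = 0.70 × 0.137162 = 0.0960134
Marginal: 0.0358201 + 0.0960134 = 0.131833
Responsibility of Mode 1: 0.0358201 / 0.131833 ≈ 0.2717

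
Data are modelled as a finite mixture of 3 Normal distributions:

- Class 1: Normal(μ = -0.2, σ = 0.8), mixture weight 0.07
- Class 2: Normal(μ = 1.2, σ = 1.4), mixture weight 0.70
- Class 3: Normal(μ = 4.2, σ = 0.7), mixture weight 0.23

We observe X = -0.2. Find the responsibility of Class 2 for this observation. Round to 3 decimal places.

0.776

Apply Bayes' rule: the posterior for each component is proportional to its prior times its likelihood at x.
Component likelihoods at x = -0.2:
  L_1 = (1/(0.8·√(2π)))·exp(−(-0.2−-0.2)²/(2·0.8²)) = 0.498678·exp(-0.00000) = 0.498678
  L_2 = (1/(1.4·√(2π)))·exp(−(-0.2−1.2)²/(2·1.4²)) = 0.284959·exp(-0.50000) = 0.172836
  L_3 = (1/(0.7·√(2π)))·exp(−(-0.2−4.2)²/(2·0.7²)) = 0.569918·exp(-19.75510) = 1.50065e-09
Weight by the priors:
  w_1·L_1 = 0.07 × 0.498678 = 0.0349074
  w_2·L_2 = 0.70 × 0.172836 = 0.120985
  w_3·L_3 = 0.23 × 1.50065e-09 = 3.4515e-10
Marginal: 0.0349074 + 0.120985 + 3.4515e-10 = 0.155893
Responsibility of Class 2: 0.120985 / 0.155893 ≈ 0.776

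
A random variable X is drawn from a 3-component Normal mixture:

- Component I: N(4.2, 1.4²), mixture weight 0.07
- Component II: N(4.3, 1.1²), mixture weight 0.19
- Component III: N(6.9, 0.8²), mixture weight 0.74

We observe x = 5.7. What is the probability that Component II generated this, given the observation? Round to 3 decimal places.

Posterior ∝ prior × likelihood, so P(k | x) ∝ P(Z=k) f_k(x); normalise over all components.
Component likelihoods at x = 5.7:
  p_I = 0.160511
  p_II = 0.161352
  p_III = 0.161897
Unnormalised posteriors:
  P(Z=I)·p_I = 0.07 × 0.160511 = 0.0112358
  P(Z=II)·p_II = 0.19 × 0.161352 = 0.0306569
  P(Z=III)·p_III = 0.74 × 0.161897 = 0.119804
Normaliser: 0.0112358 + 0.0306569 + 0.119804 = 0.161696
Responsibility of Component II: 0.0306569 / 0.161696 ≈ 0.190

0.190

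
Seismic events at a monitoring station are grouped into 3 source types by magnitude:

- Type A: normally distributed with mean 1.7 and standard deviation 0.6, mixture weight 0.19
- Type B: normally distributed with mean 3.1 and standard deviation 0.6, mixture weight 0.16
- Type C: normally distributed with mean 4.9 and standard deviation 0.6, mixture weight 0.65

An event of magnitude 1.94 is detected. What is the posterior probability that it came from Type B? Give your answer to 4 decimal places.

0.1234

Posterior ∝ prior × likelihood, so P(k | x) ∝ π_k f_k(x); normalise over all components.
Evaluate each component's likelihood at the observed value:
  p_A = 0.613784
  p_B = 0.102591
  p_C = 3.45046e-06
Weight by the priors:
  π_A·p_A = 0.19 × 0.613784 = 0.116619
  π_B·p_B = 0.16 × 0.102591 = 0.0164146
  π_C·p_C = 0.65 × 3.45046e-06 = 2.2428e-06
Sum: 0.116619 + 0.0164146 + 2.2428e-06 = 0.133036
P(Type B | data) = 0.0164146 / 0.133036 ≈ 0.1234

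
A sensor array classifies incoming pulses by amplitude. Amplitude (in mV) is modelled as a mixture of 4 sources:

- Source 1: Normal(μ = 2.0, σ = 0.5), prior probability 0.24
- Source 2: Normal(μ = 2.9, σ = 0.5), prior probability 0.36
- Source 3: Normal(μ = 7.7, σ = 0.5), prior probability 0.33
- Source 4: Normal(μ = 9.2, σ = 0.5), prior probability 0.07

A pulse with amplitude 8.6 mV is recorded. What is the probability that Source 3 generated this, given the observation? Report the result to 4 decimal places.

0.6571

The responsibility of component k is P(Z=k) f_k(x) divided by Σ_j P(Z=j) f_j(x).
Evaluate each component's likelihood at the observed value:
  f_1 = (1/(0.5·√(2π)))·exp(−(8.6−2.0)²/(2·0.5²)) = 0.797885·exp(-87.12000) = 1.16468e-38
  f_2 = (1/(0.5·√(2π)))·exp(−(8.6−2.9)²/(2·0.5²)) = 0.797885·exp(-64.98000) = 4.80269e-29
  f_3 = (1/(0.5·√(2π)))·exp(−(8.6−7.7)²/(2·0.5²)) = 0.797885·exp(-1.62000) = 0.1579
  f_4 = (1/(0.5·√(2π)))·exp(−(8.6−9.2)²/(2·0.5²)) = 0.797885·exp(-0.72000) = 0.388372
Prior × likelihood for each component:
  P(Z=1)·f_1 = 0.24 × 1.16468e-38 = 2.79522e-39
  P(Z=2)·f_2 = 0.36 × 4.80269e-29 = 1.72897e-29
  P(Z=3)·f_3 = 0.33 × 0.1579 = 0.0521071
  P(Z=4)·f_4 = 0.07 × 0.388372 = 0.027186
Denominator: 2.79522e-39 + 1.72897e-29 + 0.0521071 + 0.027186 = 0.0792932
P(Source 3 | data) ≈ 0.6571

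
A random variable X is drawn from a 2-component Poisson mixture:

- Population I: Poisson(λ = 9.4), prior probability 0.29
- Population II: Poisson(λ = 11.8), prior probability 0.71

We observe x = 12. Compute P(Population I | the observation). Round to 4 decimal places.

0.2272

By Bayes' theorem, P(k | x) = w_k f_k(x) / Σ_j w_j f_j(x).
Component likelihoods at x = 12:
  p_I = 0.0821919
  p_II = 0.114175
Multiply by the mixture weights:
  w_I·p_I = 0.29 × 0.0821919 = 0.0238357
  w_II·p_II = 0.71 × 0.114175 = 0.0810645
Evidence: 0.0238357 + 0.0810645 = 0.1049
Responsibility of Population I: 0.0238357 / 0.1049 ≈ 0.2272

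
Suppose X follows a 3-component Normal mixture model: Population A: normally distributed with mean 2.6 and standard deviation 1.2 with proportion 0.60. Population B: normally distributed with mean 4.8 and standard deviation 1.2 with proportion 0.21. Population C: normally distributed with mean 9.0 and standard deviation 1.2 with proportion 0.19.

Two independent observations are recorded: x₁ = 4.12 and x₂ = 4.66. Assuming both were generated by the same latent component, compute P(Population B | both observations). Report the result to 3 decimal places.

0.742

By Bayes' theorem, P(k | x) = w_k f_k(x) / Σ_j w_j f_j(x).
Since both observations come from the same component, the likelihood for component k is f_k(x₁)·f_k(x₂).
  L_A = [0.149049] × [0.0761742] = 0.0113537
  L_B = [0.283139] × [0.330197] = 0.0934918
  L_C = [8.52307e-05] × [0.000480156] = 4.0924e-08
Multiply by the mixture weights:
  w_A·L_A = 0.60 × 0.0113537 = 0.0068122
  w_B·L_B = 0.21 × 0.0934918 = 0.0196333
  w_C·L_C = 0.19 × 4.0924e-08 = 7.77557e-09
Marginal: 0.0068122 + 0.0196333 + 7.77557e-09 = 0.0264455
Responsibility of Population B: 0.0196333 / 0.0264455 ≈ 0.742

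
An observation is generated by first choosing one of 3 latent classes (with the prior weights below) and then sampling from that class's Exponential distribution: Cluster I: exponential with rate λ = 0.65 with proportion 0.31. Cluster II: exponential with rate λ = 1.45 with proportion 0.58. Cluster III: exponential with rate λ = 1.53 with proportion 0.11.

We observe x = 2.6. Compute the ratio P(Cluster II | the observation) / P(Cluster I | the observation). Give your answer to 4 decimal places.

Posterior odds = (π_i f_i(x)) / (π_j f_j(x)); the normalising sum cancels.
Evaluate each component's likelihood at the observed value:
  L_I = 0.65·e^(−0.65·2.6) = 0.65·e^(−1.6900) = 0.119938
  L_II = 1.45·e^(−1.45·2.6) = 1.45·e^(−3.7700) = 0.0334255
  L_III = 1.53·e^(−1.53·2.6) = 1.53·e^(−3.9780) = 0.0286463
Posterior odds = (π_II·L_II) / (π_I·L_I) = (0.58·0.0334255) / (0.31·0.119938) = 0.0193868 / 0.0371807 ≈ 0.5214

0.5214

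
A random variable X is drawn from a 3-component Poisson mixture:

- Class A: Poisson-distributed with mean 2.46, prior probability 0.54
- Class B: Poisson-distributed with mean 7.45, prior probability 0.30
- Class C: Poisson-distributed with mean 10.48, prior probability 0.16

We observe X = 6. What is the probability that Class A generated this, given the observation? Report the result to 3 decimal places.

Apply Bayes' rule: the posterior for each component is proportional to its prior times its likelihood at x.
Component likelihoods at x = 6:
  p_A = e^(−2.46)·2.46^6/6! = 0.0262975
  p_B = e^(−7.45)·7.45^6/6! = 0.138074
  p_C = e^(−10.48)·10.48^6/6! = 0.0516927
Unnormalised posteriors:
  w_A·p_A = 0.54 × 0.0262975 = 0.0142006
  w_B·p_B = 0.30 × 0.138074 = 0.0414221
  w_C·p_C = 0.16 × 0.0516927 = 0.00827083
Evidence: 0.0142006 + 0.0414221 + 0.00827083 = 0.0638936
Responsibility of Class A: 0.0142006 / 0.0638936 ≈ 0.222

0.222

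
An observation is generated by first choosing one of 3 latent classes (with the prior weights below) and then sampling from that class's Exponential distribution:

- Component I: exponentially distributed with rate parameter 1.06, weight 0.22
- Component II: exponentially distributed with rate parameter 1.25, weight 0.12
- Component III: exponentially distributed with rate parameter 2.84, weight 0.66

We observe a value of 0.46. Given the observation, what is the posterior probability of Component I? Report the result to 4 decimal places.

0.1948

Apply Bayes' rule: the posterior for each component is proportional to its prior times its likelihood at x.
Evaluate each component's likelihood at the observed value:
  f_I = 1.06·e^(−1.06·0.46) = 1.06·e^(−0.4876) = 0.650944
  f_II = 1.25·e^(−1.25·0.46) = 1.25·e^(−0.5750) = 0.703381
  f_III = 2.84·e^(−2.84·0.46) = 2.84·e^(−1.3064) = 0.769053
Prior × likelihood for each component:
  w_I·f_I = 0.22 × 0.650944 = 0.143208
  w_II·f_II = 0.12 × 0.703381 = 0.0844057
  w_III·f_III = 0.66 × 0.769053 = 0.507575
Denominator: 0.143208 + 0.0844057 + 0.507575 = 0.735188
P(Component I | x) = 0.143208 / 0.735188 ≈ 0.1948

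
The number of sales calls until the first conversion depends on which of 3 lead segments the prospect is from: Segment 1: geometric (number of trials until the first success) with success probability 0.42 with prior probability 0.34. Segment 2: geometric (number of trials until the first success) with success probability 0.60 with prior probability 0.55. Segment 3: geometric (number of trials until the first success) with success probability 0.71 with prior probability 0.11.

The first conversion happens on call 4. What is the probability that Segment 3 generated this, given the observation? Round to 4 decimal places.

Posterior ∝ prior × likelihood, so P(k | x) ∝ π_k f_k(x); normalise over all components.
Component likelihoods at x = 4:
  f_1 = 0.081947
  f_2 = 0.0384
  f_3 = 0.0173162
Multiply by the mixture weights:
  π_1·f_1 = 0.34 × 0.081947 = 0.027862
  π_2·f_2 = 0.55 × 0.0384 = 0.02112
  π_3·f_3 = 0.11 × 0.0173162 = 0.00190478
Evidence: 0.027862 + 0.02112 + 0.00190478 = 0.0508868
P(Segment 3 | the observation) ≈ 0.0374

0.0374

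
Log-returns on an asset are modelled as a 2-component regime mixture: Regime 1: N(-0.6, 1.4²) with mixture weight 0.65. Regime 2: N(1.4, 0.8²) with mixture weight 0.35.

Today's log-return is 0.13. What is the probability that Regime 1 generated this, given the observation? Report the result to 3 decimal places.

P(component k | x) = w_k·f_k(x) / marginal(x), where marginal(x) = Σ_j w_j·f_j(x).
Component likelihoods at x = 0.13:
  p_1 = 0.248738
  p_2 = 0.141441
Prior × likelihood for each component:
  w_1·p_1 = 0.65 × 0.248738 = 0.16168
  w_2·p_2 = 0.35 × 0.141441 = 0.0495043
Sum: 0.16168 + 0.0495043 = 0.211184
P(Regime 1 | the observation) = 0.16168 / 0.211184 ≈ 0.766

0.766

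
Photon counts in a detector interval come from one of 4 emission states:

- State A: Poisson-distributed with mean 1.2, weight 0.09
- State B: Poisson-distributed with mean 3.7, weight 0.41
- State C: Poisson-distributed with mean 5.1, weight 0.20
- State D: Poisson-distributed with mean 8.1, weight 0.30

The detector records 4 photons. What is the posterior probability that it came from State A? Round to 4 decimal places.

0.0177

Posterior ∝ prior × likelihood, so P(k | x) ∝ π_k f_k(x); normalise over all components.
Poisson probabilities:
  f_A = 0.0260232
  f_B = 0.193066
  f_C = 0.171857
  f_D = 0.0544432
Prior × likelihood for each component:
  π_A·f_A = 0.09 × 0.0260232 = 0.00234209
  π_B·f_B = 0.41 × 0.193066 = 0.0791571
  π_C·f_C = 0.20 × 0.171857 = 0.0343714
  π_D·f_D = 0.30 × 0.0544432 = 0.016333
Marginal: 0.00234209 + 0.0791571 + 0.0343714 + 0.016333 = 0.132204
P(State A | x) = 0.00234209 / 0.132204 ≈ 0.0177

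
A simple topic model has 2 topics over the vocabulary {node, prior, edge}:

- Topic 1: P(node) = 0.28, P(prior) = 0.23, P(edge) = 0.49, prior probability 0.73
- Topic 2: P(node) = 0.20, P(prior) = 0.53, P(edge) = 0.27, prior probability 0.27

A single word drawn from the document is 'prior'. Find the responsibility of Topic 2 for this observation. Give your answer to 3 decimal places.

The responsibility of component k is w_k f_k(x) divided by Σ_j w_j f_j(x).
Component likelihoods at x = 'prior':
  f_1 = 0.23
  f_2 = 0.53
Weight by the priors:
  w_1·f_1 = 0.73 × 0.23 = 0.1679
  w_2·f_2 = 0.27 × 0.53 = 0.1431
Marginal: 0.1679 + 0.1431 = 0.311
P(Topic 2 | x) = 0.1431 / 0.311 ≈ 0.460

0.460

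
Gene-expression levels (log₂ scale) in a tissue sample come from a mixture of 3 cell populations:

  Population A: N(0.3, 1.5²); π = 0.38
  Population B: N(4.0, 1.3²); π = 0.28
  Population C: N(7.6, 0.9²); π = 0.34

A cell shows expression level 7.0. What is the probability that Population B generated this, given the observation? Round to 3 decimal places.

By Bayes' theorem, P(k | x) = π_k f_k(x) / Σ_j π_j f_j(x).
Normal densities:
  f_A = 1.23734e-05
  f_B = 0.0214073
  f_C = 0.354942
Unnormalised posteriors:
  π_A·f_A = 0.38 × 1.23734e-05 = 4.7019e-06
  π_B·f_B = 0.28 × 0.0214073 = 0.00599404
  π_C·f_C = 0.34 × 0.354942 = 0.12068
Marginal: 4.7019e-06 + 0.00599404 + 0.12068 = 0.126679
P(Population B | the observation) ≈ 0.047

0.047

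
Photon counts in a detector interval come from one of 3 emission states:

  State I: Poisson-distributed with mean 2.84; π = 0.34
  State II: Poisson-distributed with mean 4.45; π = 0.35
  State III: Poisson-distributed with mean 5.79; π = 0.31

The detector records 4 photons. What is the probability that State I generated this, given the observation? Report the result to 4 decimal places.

0.3263

Apply Bayes' rule: the posterior for each component is proportional to its prior times its likelihood at x.
Evaluate each component's likelihood at the observed value:
  p_I = 0.158367
  p_II = 0.190818
  p_III = 0.143198
Weight by the priors:
  π_I·p_I = 0.34 × 0.158367 = 0.0538449
  π_II·p_II = 0.35 × 0.190818 = 0.0667861
  π_III·p_III = 0.31 × 0.143198 = 0.0443915
Sum: 0.0538449 + 0.0667861 + 0.0443915 = 0.165023
P(State I | the observation) ≈ 0.3263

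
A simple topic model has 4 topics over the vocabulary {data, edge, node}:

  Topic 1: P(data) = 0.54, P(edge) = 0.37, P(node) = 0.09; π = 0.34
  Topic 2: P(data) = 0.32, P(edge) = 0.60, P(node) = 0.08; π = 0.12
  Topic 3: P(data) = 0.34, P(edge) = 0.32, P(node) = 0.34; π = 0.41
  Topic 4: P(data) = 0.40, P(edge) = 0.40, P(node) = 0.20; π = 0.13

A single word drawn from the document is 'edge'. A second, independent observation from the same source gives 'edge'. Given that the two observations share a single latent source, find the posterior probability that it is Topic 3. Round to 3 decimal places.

0.275

The responsibility of component k is P(Z=k) f_k(x) divided by Σ_j P(Z=j) f_j(x).
Since both observations come from the same component, the likelihood for component k is f_k(x₁)·f_k(x₂).
  p_1 = [0.37] × [0.37] = 0.1369
  p_2 = [0.6] × [0.6] = 0.36
  p_3 = [0.32] × [0.32] = 0.1024
  p_4 = [0.4] × [0.4] = 0.16
Unnormalised posteriors:
  P(Z=1)·p_1 = 0.34 × 0.1369 = 0.046546
  P(Z=2)·p_2 = 0.12 × 0.36 = 0.0432
  P(Z=3)·p_3 = 0.41 × 0.1024 = 0.041984
  P(Z=4)·p_4 = 0.13 × 0.16 = 0.0208
Evidence: 0.046546 + 0.0432 + 0.041984 + 0.0208 = 0.15253
P(Topic 3 | x₁,x₂) ≈ 0.275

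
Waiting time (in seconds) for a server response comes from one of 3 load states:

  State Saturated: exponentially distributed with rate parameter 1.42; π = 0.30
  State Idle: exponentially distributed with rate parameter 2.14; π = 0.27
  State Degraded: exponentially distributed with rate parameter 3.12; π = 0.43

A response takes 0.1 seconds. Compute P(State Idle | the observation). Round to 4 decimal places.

By Bayes' theorem, P(k | x) = π_k f_k(x) / Σ_j π_j f_j(x).
Evaluate each component's likelihood at the observed value:
  L_Saturated = 1.23202
  L_Idle = 1.72773
  L_Degraded = 2.28378
Weight by the priors:
  π_Saturated·L_Saturated = 0.30 × 1.23202 = 0.369607
  π_Idle·L_Idle = 0.27 × 1.72773 = 0.466486
  π_Degraded·L_Degraded = 0.43 × 2.28378 = 0.982026
Evidence: 0.369607 + 0.466486 + 0.982026 = 1.81812
Responsibility of State Idle: 0.466486 / 1.81812 ≈ 0.2566

0.2566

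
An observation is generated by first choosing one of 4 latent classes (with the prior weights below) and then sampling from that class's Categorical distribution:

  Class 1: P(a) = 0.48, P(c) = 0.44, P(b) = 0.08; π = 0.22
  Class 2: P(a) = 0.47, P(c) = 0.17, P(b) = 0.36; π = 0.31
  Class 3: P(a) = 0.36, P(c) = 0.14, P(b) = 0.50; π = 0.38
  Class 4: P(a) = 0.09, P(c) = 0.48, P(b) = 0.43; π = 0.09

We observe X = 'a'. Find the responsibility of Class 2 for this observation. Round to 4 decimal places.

The responsibility of component k is π_k f_k(x) divided by Σ_j π_j f_j(x).
Evaluate each component's likelihood at the observed value:
  f_1 = P(a | comp) = 0.48
  f_2 = P(a | comp) = 0.47
  f_3 = P(a | comp) = 0.36
  f_4 = P(a | comp) = 0.09
Prior × likelihood for each component:
  π_1·f_1 = 0.22 × 0.48 = 0.1056
  π_2·f_2 = 0.31 × 0.47 = 0.1457
  π_3·f_3 = 0.38 × 0.36 = 0.1368
  π_4·f_4 = 0.09 × 0.09 = 0.0081
Normaliser: 0.1056 + 0.1457 + 0.1368 + 0.0081 = 0.3962
Responsibility of Class 2: 0.1457 / 0.3962 ≈ 0.3677

0.3677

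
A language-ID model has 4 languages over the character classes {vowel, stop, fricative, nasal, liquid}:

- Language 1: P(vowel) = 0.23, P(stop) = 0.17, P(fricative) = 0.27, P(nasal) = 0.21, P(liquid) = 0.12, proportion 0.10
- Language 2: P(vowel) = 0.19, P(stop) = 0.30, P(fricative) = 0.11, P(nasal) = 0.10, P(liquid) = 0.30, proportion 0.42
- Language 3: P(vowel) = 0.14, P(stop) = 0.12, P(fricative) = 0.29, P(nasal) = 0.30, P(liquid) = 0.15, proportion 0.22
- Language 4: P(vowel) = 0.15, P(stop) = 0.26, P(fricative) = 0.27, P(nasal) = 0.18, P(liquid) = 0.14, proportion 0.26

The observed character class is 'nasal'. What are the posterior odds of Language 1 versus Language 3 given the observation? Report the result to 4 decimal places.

0.3182

The posterior odds equal the prior odds times the likelihood ratio: (π_i/π_j)·(f_i(x)/f_j(x)).
Evaluate each component's likelihood at the observed value:
  L_1 = P(nasal | comp) = 0.21
  L_2 = P(nasal | comp) = 0.10
  L_3 = P(nasal | comp) = 0.30
  L_4 = P(nasal | comp) = 0.18
Posterior odds = (π_1·L_1) / (π_3·L_3) = (0.10·0.21) / (0.22·0.3) = 0.021 / 0.066 ≈ 0.3182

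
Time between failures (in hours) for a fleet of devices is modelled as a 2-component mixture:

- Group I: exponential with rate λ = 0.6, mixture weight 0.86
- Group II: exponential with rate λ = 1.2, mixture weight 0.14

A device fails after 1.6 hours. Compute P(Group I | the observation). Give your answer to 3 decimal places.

0.889

P(component k | x) = π_k·f_k(x) / marginal(x), where marginal(x) = Σ_j π_j·f_j(x).
Evaluate each component's likelihood at the observed value:
  L_I = 0.6·e^(−0.6·1.6) = 0.6·e^(−0.9600) = 0.229736
  L_II = 1.2·e^(−1.2·1.6) = 1.2·e^(−1.9200) = 0.175928
Multiply by the mixture weights:
  π_I·L_I = 0.86 × 0.229736 = 0.197573
  π_II·L_II = 0.14 × 0.175928 = 0.02463
Denominator: 0.197573 + 0.02463 = 0.222203
P(Group I | the observation) ≈ 0.889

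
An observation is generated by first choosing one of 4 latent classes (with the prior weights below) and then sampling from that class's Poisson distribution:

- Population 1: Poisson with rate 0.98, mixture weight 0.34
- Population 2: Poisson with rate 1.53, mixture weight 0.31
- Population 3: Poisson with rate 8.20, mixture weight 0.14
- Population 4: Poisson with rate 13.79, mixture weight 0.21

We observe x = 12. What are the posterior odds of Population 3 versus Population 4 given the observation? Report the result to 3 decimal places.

0.349

The posterior odds equal the prior odds times the likelihood ratio: (π_i/π_j)·(f_i(x)/f_j(x)).
Poisson probabilities:
  p_1 = e^(−0.98)·0.98^12/12! = 6.14847e-10
  p_2 = e^(−1.53)·1.53^12/12! = 7.43857e-08
  p_3 = e^(−8.20)·8.20^12/12! = 0.0529925
  p_4 = e^(−13.79)·13.79^12/12! = 0.101278
Odds = (0.14/0.21) × (0.0529925/0.101278) = 0.666667 × 0.52324 ≈ 0.349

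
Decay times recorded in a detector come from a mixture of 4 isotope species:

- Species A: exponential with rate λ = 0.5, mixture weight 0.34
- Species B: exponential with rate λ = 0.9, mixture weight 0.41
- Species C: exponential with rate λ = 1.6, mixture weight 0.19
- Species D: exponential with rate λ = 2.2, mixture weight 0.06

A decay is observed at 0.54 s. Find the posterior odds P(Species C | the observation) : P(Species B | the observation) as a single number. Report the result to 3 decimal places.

0.565

Only the two components matter; the odds are (π_i f_i(x)) / (π_j f_j(x)).
Component likelihoods at x = 0.54 s:
  p_A = 0.5·e^(−0.5·0.54) = 0.5·e^(−0.2700) = 0.38169
  p_B = 0.9·e^(−0.9·0.54) = 0.9·e^(−0.4860) = 0.553574
  p_C = 1.6·e^(−1.6·0.54) = 1.6·e^(−0.8640) = 0.674357
  p_D = 2.2·e^(−2.2·0.54) = 2.2·e^(−1.1880) = 0.670627
Posterior odds = (π_C·p_C) / (π_B·p_B) = (0.19·0.674357) / (0.41·0.553574) = 0.128128 / 0.226965 ≈ 0.565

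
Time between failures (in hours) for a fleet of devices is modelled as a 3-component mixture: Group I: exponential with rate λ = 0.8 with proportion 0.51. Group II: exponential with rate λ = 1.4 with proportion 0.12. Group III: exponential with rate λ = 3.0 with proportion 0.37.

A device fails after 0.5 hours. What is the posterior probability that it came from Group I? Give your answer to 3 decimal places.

The responsibility of component k is π_k f_k(x) divided by Σ_j π_j f_j(x).
Component likelihoods at x = 0.5 hours:
  p_I = 0.536256
  p_II = 0.695219
  p_III = 0.66939
Unnormalised posteriors:
  π_I·p_I = 0.51 × 0.536256 = 0.273491
  π_II·p_II = 0.12 × 0.695219 = 0.0834263
  π_III·p_III = 0.37 × 0.66939 = 0.247674
Evidence: 0.273491 + 0.0834263 + 0.247674 = 0.604591
P(Group I | x) = 0.273491 / 0.604591 ≈ 0.452

0.452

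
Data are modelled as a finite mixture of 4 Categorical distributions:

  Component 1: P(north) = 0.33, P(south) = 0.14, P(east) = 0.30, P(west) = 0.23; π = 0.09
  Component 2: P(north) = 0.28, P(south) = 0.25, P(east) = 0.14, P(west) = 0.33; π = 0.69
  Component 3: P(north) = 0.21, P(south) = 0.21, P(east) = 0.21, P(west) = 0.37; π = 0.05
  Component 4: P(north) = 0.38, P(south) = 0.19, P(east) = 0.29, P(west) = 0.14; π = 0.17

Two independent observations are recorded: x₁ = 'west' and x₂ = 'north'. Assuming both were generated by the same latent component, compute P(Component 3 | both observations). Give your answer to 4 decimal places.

Apply Bayes' rule: the posterior for each component is proportional to its prior times its likelihood at x.
Since both observations come from the same component, the likelihood for component k is f_k(x₁)·f_k(x₂).
  f_1 = [P(west | comp) = 0.23] × [0.33] = 0.0759
  f_2 = [P(west | comp) = 0.33] × [0.28] = 0.0924
  f_3 = [P(west | comp) = 0.37] × [0.21] = 0.0777
  f_4 = [P(west | comp) = 0.14] × [0.38] = 0.0532
Unnormalised posteriors:
  w_1·f_1 = 0.09 × 0.0759 = 0.006831
  w_2·f_2 = 0.69 × 0.0924 = 0.063756
  w_3·f_3 = 0.05 × 0.0777 = 0.003885
  w_4·f_4 = 0.17 × 0.0532 = 0.009044
Sum: 0.006831 + 0.063756 + 0.003885 + 0.009044 = 0.083516
Responsibility of Component 3: 0.003885 / 0.083516 ≈ 0.0465

0.0465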